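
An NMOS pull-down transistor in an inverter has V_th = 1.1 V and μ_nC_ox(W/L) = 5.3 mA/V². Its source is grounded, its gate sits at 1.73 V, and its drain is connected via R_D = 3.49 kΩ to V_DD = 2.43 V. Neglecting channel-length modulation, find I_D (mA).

I_D = 0.630 mA

V_GS = V_G = 1.73 V, so V_ov = 1.73 − 1.1 = 0.63 V.
Assume saturation: I_D = ½ k_n V_ov² = 0.5 × 5.3 × 0.63² = 1.05 mA, giving V_DS = V_DD − I_D R_D = 2.43 − 1.05 × 3.49 = -1.24 V.
But -1.24 V < V_ov = 0.63 V, so the device is actually in triode.
In triode I_D = k_n[V_ov V_DS − ½ V_DS²] and I_D = (V_DD − V_DS)/R_D. Equating: 9.25 V_DS² − 12.65 V_DS + 2.43 = 0, giving V_DS = 0.231 V (the root below V_ov).
I_D = (2.43 − 0.231) / 3.49 = 0.63 mA.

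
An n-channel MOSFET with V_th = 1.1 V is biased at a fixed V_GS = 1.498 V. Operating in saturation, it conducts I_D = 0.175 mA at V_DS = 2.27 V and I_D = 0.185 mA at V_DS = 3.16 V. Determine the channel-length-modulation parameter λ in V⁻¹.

With V_GS fixed, I_D ∝ (1 + λ V_DS) in saturation, so I_D2/I_D1 = (1 + λ V_DS2)/(1 + λ V_DS1).
0.185/0.175 = 1.057 = (1 + 3.16 λ)/(1 + 2.27 λ).
Solving: λ (I_D1 V_DS2 − I_D2 V_DS1) = I_D2 − I_D1, so λ = (0.185 − 0.175) / (0.175 × 3.16 − 0.185 × 2.27) = 0.01 / 0.133 = 0.0752 V⁻¹.

λ = 0.0752 V⁻¹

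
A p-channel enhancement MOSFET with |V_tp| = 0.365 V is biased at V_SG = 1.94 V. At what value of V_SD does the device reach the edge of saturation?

V_SD,sat = 1.57 V

The boundary between triode and saturation is V_SD = V_SG − |V_tp| = V_ov.
V_ov = 1.94 − 0.365 = 1.57 V.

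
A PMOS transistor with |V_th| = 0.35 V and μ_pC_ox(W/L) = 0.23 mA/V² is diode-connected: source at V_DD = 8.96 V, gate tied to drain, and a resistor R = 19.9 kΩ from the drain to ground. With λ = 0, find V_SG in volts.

With gate tied to drain, V_SG = V_SD ≥ V_SG − |V_th|, so the device is in saturation.
KCL at the drain: ½ k_p (V_SG − |V_th|)² = (V_DD − V_SG)/R.
Let x = V_SG − 0.35. Then 2.29 x² + x − 8.61 = 0, giving x = 1.73 V (positive root), so V_SG = 2.08 V.
I_D = (V_DD − V_SG)/R = (8.96 − 2.08) / 19.9 = 0.346 mA.

V_SG = 2.08 V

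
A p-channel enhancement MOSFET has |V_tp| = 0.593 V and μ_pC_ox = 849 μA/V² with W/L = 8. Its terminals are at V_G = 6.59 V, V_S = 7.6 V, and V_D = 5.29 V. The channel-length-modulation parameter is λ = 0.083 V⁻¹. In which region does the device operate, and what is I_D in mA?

V_SG = V_S − V_G = 7.6 − 6.59 = 1.01 V; V_SD = V_S − V_D = 7.6 − 5.29 = 2.31 V.
k_p = μ_pC_ox · (W/L) = 6.792 mA/V².
V_ov = V_SG − |V_tp| = 1.01 − 0.593 = 0.417 V.
Since V_SD = 2.31 V ≥ V_ov = 0.417 V, the device is in saturation.
I_D = ½ k_p V_ov² (1 + λ V_SD) = 0.5 × 6.792 × 0.417² × (1 + 0.083 × 2.31) = 0.704 mA.

Saturation; I_D = 0.704 mA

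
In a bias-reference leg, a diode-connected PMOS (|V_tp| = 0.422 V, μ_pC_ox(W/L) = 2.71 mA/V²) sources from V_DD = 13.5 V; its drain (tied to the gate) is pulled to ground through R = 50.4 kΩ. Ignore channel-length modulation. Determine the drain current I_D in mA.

With gate tied to drain, V_SG = V_SD ≥ V_SG − |V_tp|, so the device is in saturation.
KCL at the drain: ½ k_p (V_SG − |V_tp|)² = (V_DD − V_SG)/R.
Let x = V_SG − 0.422. Then 68.3 x² + x − 13.08 = 0, giving x = 0.43 V (positive root), so V_SG = 0.852 V.
I_D = (V_DD − V_SG)/R = (13.5 − 0.852) / 50.4 = 0.251 mA.

I_D = 0.251 mA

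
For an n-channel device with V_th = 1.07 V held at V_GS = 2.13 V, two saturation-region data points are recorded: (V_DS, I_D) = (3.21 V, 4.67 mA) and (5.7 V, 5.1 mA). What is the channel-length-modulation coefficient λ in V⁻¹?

λ = 0.0420 V⁻¹

With V_GS fixed, I_D ∝ (1 + λ V_DS) in saturation, so I_D2/I_D1 = (1 + λ V_DS2)/(1 + λ V_DS1).
5.1/4.67 = 1.092 = (1 + 5.7 λ)/(1 + 3.21 λ).
Solving: λ (I_D1 V_DS2 − I_D2 V_DS1) = I_D2 − I_D1, so λ = (5.1 − 4.67) / (4.67 × 5.7 − 5.1 × 3.21) = 0.43 / 10.2 = 0.042 V⁻¹.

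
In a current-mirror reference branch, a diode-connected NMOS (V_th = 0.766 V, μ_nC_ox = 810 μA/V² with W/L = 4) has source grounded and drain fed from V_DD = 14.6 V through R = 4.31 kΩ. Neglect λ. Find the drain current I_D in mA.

With gate tied to drain, V_GS = V_DS ≥ V_GS − V_th, so the device is in saturation.
k_n = μ_nC_ox · (W/L) = 3.24 mA/V².
KCL at the drain: ½ k_n (V_GS − V_th)² = (V_DD − V_GS)/R.
Let x = V_GS − 0.766. Then 6.98 x² + x − 13.83 = 0, giving x = 1.34 V (positive root), so V_GS = 2.1 V.
I_D = (V_DD − V_GS)/R = (14.6 − 2.1) / 4.31 = 2.9 mA.

I_D = 2.90 mA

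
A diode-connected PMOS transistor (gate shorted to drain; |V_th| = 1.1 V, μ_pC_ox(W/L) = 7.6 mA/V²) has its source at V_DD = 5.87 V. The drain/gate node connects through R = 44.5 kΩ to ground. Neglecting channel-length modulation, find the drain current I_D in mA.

With gate tied to drain, V_SG = V_SD ≥ V_SG − |V_th|, so the device is in saturation.
KCL at the drain: ½ k_p (V_SG − |V_th|)² = (V_DD − V_SG)/R.
Let x = V_SG − 1.1. Then 169 x² + x − 4.77 = 0, giving x = 0.165 V (positive root), so V_SG = 1.27 V.
I_D = (V_DD − V_SG)/R = (5.87 − 1.27) / 44.5 = 0.103 mA.

I_D = 0.103 mA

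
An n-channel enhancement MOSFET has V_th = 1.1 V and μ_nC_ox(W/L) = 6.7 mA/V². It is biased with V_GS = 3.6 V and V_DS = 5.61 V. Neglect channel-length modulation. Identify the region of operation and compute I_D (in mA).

Saturation; I_D = 20.9 mA

V_ov = V_GS − V_th = 3.6 − 1.1 = 2.5 V.
Since V_DS = 5.61 V ≥ V_ov = 2.5 V, the device is in saturation.
I_D = ½ k_n V_ov² = 0.5 × 6.7 × 2.5² = 20.9 mA.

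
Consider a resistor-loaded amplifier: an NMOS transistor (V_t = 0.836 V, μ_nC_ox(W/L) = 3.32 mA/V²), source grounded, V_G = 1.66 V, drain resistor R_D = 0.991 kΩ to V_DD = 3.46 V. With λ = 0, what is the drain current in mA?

V_GS = V_G = 1.66 V, so V_ov = 1.66 − 0.836 = 0.824 V.
Assume saturation: I_D = ½ k_n V_ov² = 0.5 × 3.32 × 0.824² = 1.13 mA, giving V_DS = V_DD − I_D R_D = 3.46 − 1.13 × 0.991 = 2.34 V.
V_DS = 2.34 V ≥ V_ov = 0.824 V, confirming saturation.

I_D = 1.13 mA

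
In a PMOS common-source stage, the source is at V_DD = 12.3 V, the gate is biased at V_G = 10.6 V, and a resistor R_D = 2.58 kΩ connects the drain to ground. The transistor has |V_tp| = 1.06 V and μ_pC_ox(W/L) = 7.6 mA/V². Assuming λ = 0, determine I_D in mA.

I_D = 1.56 mA

V_SG = V_DD − V_G = 12.3 − 10.6 = 1.7 V, so V_ov = 1.7 − 1.06 = 0.64 V.
Assume saturation: I_D = ½ k_p V_ov² = 0.5 × 7.6 × 0.64² = 1.56 mA, giving V_SD = V_DD − I_D R_D = 12.3 − 1.56 × 2.58 = 8.28 V.
V_SD = 8.28 V ≥ V_ov = 0.64 V, confirming saturation.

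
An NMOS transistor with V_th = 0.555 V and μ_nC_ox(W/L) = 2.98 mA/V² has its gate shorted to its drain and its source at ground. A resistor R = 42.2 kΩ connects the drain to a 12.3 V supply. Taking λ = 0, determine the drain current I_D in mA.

I_D = 0.268 mA

With gate tied to drain, V_GS = V_DS ≥ V_GS − V_th, so the device is in saturation.
KCL at the drain: ½ k_n (V_GS − V_th)² = (V_DD − V_GS)/R.
Let x = V_GS − 0.555. Then 62.9 x² + x − 11.75 = 0, giving x = 0.424 V (positive root), so V_GS = 0.979 V.
I_D = (V_DD − V_GS)/R = (12.3 − 0.979) / 42.2 = 0.268 mA.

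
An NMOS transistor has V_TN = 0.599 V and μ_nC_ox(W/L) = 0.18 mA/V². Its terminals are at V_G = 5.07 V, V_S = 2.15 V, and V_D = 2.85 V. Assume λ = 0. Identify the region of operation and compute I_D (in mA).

Triode; I_D = 0.248 mA

V_GS = V_G − V_S = 5.07 − 2.15 = 2.92 V; V_DS = V_D − V_S = 2.85 − 2.15 = 0.7 V.
V_ov = V_GS − V_TN = 2.92 − 0.599 = 2.32 V.
Since V_DS = 0.7 V < V_ov = 2.32 V, the device is in the triode region.
I_D = k_n [V_ov · V_DS − ½ V_DS²] = 0.18 × [2.32 × 0.7 − 0.5 × 0.7²] = 0.248 mA.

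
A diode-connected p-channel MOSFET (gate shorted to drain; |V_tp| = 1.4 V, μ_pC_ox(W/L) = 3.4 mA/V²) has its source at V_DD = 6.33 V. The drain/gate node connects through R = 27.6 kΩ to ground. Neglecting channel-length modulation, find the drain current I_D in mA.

I_D = 0.167 mA

With gate tied to drain, V_SG = V_SD ≥ V_SG − |V_tp|, so the device is in saturation.
KCL at the drain: ½ k_p (V_SG − |V_tp|)² = (V_DD − V_SG)/R.
Let x = V_SG − 1.4. Then 46.9 x² + x − 4.93 = 0, giving x = 0.314 V (positive root), so V_SG = 1.71 V.
I_D = (V_DD − V_SG)/R = (6.33 − 1.71) / 27.6 = 0.167 mA.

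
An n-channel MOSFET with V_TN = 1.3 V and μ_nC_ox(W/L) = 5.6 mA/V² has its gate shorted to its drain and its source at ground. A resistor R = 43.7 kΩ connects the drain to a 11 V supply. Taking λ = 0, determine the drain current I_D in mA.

I_D = 0.216 mA

With gate tied to drain, V_GS = V_DS ≥ V_GS − V_TN, so the device is in saturation.
KCL at the drain: ½ k_n (V_GS − V_TN)² = (V_DD − V_GS)/R.
Let x = V_GS − 1.3. Then 122 x² + x − 9.7 = 0, giving x = 0.278 V (positive root), so V_GS = 1.58 V.
I_D = (V_DD − V_GS)/R = (11 − 1.58) / 43.7 = 0.216 mA.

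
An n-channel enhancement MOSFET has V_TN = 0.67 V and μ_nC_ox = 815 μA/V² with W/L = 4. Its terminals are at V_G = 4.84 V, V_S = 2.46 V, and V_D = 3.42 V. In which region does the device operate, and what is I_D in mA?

Triode; I_D = 3.85 mA

V_GS = V_G − V_S = 4.84 − 2.46 = 2.38 V; V_DS = V_D − V_S = 3.42 − 2.46 = 0.96 V.
k_n = μ_nC_ox · (W/L) = 3.26 mA/V².
V_ov = V_GS − V_TN = 2.38 − 0.67 = 1.71 V.
Since V_DS = 0.96 V < V_ov = 1.71 V, the device is in the triode region.
I_D = k_n [V_ov · V_DS − ½ V_DS²] = 3.26 × [1.71 × 0.96 − 0.5 × 0.96²] = 3.85 mA.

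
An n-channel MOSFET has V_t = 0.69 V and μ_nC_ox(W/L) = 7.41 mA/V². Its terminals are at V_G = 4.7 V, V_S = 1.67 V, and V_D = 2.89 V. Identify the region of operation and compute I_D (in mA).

Triode; I_D = 15.6 mA

V_GS = V_G − V_S = 4.7 − 1.67 = 3.03 V; V_DS = V_D − V_S = 2.89 − 1.67 = 1.22 V.
V_ov = V_GS − V_t = 3.03 − 0.69 = 2.34 V.
Since V_DS = 1.22 V < V_ov = 2.34 V, the device is in the triode region.
I_D = k_n [V_ov · V_DS − ½ V_DS²] = 7.41 × [2.34 × 1.22 − 0.5 × 1.22²] = 15.6 mA.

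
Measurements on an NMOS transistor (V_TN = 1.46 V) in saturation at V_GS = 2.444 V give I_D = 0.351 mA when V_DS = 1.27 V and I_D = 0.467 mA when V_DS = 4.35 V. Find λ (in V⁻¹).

λ = 0.124 V⁻¹

With V_GS fixed, I_D ∝ (1 + λ V_DS) in saturation, so I_D2/I_D1 = (1 + λ V_DS2)/(1 + λ V_DS1).
0.467/0.351 = 1.33 = (1 + 4.35 λ)/(1 + 1.27 λ).
Solving: λ (I_D1 V_DS2 − I_D2 V_DS1) = I_D2 − I_D1, so λ = (0.467 − 0.351) / (0.351 × 4.35 − 0.467 × 1.27) = 0.116 / 0.934 = 0.124 V⁻¹.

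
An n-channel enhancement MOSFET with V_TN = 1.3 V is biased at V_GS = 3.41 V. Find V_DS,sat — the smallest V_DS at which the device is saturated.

The boundary between triode and saturation is V_DS = V_GS − V_TN = V_ov.
V_ov = 3.41 − 1.3 = 2.11 V.

V_DS,sat = 2.11 V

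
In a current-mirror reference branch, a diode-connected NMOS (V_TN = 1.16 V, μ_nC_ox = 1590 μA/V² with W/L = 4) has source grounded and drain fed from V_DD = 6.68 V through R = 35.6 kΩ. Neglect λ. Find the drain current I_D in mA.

With gate tied to drain, V_GS = V_DS ≥ V_GS − V_TN, so the device is in saturation.
k_n = μ_nC_ox · (W/L) = 6.36 mA/V².
KCL at the drain: ½ k_n (V_GS − V_TN)² = (V_DD − V_GS)/R.
Let x = V_GS − 1.16. Then 113 x² + x − 5.52 = 0, giving x = 0.216 V (positive root), so V_GS = 1.38 V.
I_D = (V_DD − V_GS)/R = (6.68 − 1.38) / 35.6 = 0.149 mA.

I_D = 0.149 mA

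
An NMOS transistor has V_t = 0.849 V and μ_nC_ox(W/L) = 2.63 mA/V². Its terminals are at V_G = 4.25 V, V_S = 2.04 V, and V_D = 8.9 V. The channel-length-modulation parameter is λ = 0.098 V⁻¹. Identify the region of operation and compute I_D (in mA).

V_GS = V_G − V_S = 4.25 − 2.04 = 2.21 V; V_DS = V_D − V_S = 8.9 − 2.04 = 6.86 V.
V_ov = V_GS − V_t = 2.21 − 0.849 = 1.36 V.
Since V_DS = 6.86 V ≥ V_ov = 1.36 V, the device is in saturation.
I_D = ½ k_n V_ov² (1 + λ V_DS) = 0.5 × 2.63 × 1.36² × (1 + 0.098 × 6.86) = 4.07 mA.

Saturation; I_D = 4.07 mA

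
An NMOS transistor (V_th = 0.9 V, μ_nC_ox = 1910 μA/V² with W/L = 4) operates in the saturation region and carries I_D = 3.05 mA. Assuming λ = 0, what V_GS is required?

k_n = μ_nC_ox · (W/L) = 7.64 mA/V².
In saturation I_D = ½ k_n (V_GS − V_th)², so V_GS − V_th = √(2 I_D / k_n) = √(2 × 3.05 / 7.64) = 0.894 V.
V_GS = 0.9 + 0.894 = 1.79 V.

V_GS = 1.79 V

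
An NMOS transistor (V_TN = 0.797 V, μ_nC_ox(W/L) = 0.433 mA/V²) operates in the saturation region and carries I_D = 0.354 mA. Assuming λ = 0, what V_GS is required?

V_GS = 2.08 V

In saturation I_D = ½ k_n (V_GS − V_TN)², so V_GS − V_TN = √(2 I_D / k_n) = √(2 × 0.354 / 0.433) = 1.28 V.
V_GS = 0.797 + 1.28 = 2.08 V.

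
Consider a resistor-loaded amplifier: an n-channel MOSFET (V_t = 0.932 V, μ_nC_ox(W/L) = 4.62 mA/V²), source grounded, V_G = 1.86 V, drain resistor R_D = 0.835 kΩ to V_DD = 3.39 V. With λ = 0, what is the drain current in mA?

V_GS = V_G = 1.86 V, so V_ov = 1.86 − 0.932 = 0.928 V.
Assume saturation: I_D = ½ k_n V_ov² = 0.5 × 4.62 × 0.928² = 1.99 mA, giving V_DS = V_DD − I_D R_D = 3.39 − 1.99 × 0.835 = 1.73 V.
V_DS = 1.73 V ≥ V_ov = 0.928 V, confirming saturation.

I_D = 1.99 mA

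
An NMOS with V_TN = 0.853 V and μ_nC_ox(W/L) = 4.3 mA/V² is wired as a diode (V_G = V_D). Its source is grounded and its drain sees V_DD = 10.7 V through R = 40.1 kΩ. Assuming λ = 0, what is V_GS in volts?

V_GS = 1.19 V

With gate tied to drain, V_GS = V_DS ≥ V_GS − V_TN, so the device is in saturation.
KCL at the drain: ½ k_n (V_GS − V_TN)² = (V_DD − V_GS)/R.
Let x = V_GS − 0.853. Then 86.2 x² + x − 9.847 = 0, giving x = 0.332 V (positive root), so V_GS = 1.19 V.
I_D = (V_DD − V_GS)/R = (10.7 − 1.19) / 40.1 = 0.237 mA.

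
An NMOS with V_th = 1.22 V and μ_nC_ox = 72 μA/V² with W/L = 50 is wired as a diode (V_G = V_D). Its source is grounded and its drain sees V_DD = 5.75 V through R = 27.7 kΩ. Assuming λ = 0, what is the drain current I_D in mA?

With gate tied to drain, V_GS = V_DS ≥ V_GS − V_th, so the device is in saturation.
k_n = μ_nC_ox · (W/L) = 3.6 mA/V².
KCL at the drain: ½ k_n (V_GS − V_th)² = (V_DD − V_GS)/R.
Let x = V_GS − 1.22. Then 49.9 x² + x − 4.53 = 0, giving x = 0.292 V (positive root), so V_GS = 1.51 V.
I_D = (V_DD − V_GS)/R = (5.75 − 1.51) / 27.7 = 0.153 mA.

I_D = 0.153 mA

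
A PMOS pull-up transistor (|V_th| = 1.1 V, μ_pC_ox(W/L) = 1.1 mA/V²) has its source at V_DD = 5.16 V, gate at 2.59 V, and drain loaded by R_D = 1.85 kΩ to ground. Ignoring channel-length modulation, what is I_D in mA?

V_SG = V_DD − V_G = 5.16 − 2.59 = 2.57 V, so V_ov = 2.57 − 1.1 = 1.47 V.
Assume saturation: I_D = ½ k_p V_ov² = 0.5 × 1.1 × 1.47² = 1.19 mA, giving V_SD = V_DD − I_D R_D = 5.16 − 1.19 × 1.85 = 2.96 V.
V_SD = 2.96 V ≥ V_ov = 1.47 V, confirming saturation.

I_D = 1.19 mA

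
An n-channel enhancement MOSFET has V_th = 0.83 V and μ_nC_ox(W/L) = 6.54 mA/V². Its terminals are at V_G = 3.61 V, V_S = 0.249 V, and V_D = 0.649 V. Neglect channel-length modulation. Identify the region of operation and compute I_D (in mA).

Triode; I_D = 6.10 mA

V_GS = V_G − V_S = 3.61 − 0.249 = 3.36 V; V_DS = V_D − V_S = 0.649 − 0.249 = 0.4 V.
V_ov = V_GS − V_th = 3.36 − 0.83 = 2.53 V.
Since V_DS = 0.4 V < V_ov = 2.53 V, the device is in the triode region.
I_D = k_n [V_ov · V_DS − ½ V_DS²] = 6.54 × [2.53 × 0.4 − 0.5 × 0.4²] = 6.1 mA.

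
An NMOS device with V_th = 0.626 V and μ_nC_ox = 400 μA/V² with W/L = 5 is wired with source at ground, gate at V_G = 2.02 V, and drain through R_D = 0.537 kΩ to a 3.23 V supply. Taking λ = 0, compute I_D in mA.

V_GS = V_G = 2.02 V, so V_ov = 2.02 − 0.626 = 1.39 V.
k_n = μ_nC_ox · (W/L) = 2 mA/V².
Assume saturation: I_D = ½ k_n V_ov² = 0.5 × 2 × 1.39² = 1.94 mA, giving V_DS = V_DD − I_D R_D = 3.23 − 1.94 × 0.537 = 2.19 V.
V_DS = 2.19 V ≥ V_ov = 1.39 V, confirming saturation.

I_D = 1.94 mA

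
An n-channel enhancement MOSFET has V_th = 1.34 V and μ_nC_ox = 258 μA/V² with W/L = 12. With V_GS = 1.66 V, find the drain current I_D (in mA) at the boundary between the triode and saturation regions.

I_D = 0.159 mA

At the boundary V_DS = V_ov = V_GS − V_th = 1.66 − 1.34 = 0.32 V.
k_n = μ_nC_ox · (W/L) = 3.096 mA/V².
I_D = ½ k_n V_ov² = 0.5 × 3.096 × 0.32² = 0.159 mA.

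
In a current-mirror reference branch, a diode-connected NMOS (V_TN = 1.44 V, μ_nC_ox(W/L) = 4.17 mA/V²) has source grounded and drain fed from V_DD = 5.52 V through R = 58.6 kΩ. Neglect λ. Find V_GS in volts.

V_GS = 1.62 V

With gate tied to drain, V_GS = V_DS ≥ V_GS − V_TN, so the device is in saturation.
KCL at the drain: ½ k_n (V_GS − V_TN)² = (V_DD − V_GS)/R.
Let x = V_GS − 1.44. Then 122 x² + x − 4.08 = 0, giving x = 0.179 V (positive root), so V_GS = 1.62 V.
I_D = (V_DD − V_GS)/R = (5.52 − 1.62) / 58.6 = 0.0666 mA.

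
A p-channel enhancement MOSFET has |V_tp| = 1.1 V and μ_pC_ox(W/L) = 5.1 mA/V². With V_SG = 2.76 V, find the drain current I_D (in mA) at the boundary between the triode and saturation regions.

At the boundary V_SD = V_ov = V_SG − |V_tp| = 2.76 − 1.1 = 1.66 V.
I_D = ½ k_p V_ov² = 0.5 × 5.1 × 1.66² = 7.03 mA.

I_D = 7.03 mA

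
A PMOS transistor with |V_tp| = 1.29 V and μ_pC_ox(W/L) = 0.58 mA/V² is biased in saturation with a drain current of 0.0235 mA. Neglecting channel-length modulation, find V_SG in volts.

In saturation I_D = ½ k_p (V_SG − |V_tp|)², so V_SG − |V_tp| = √(2 I_D / k_p) = √(2 × 0.0235 / 0.58) = 0.285 V.
V_SG = 1.29 + 0.285 = 1.57 V.

V_SG = 1.57 V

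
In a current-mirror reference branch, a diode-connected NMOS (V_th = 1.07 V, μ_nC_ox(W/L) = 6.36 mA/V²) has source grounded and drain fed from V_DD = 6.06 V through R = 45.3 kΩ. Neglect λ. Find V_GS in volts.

With gate tied to drain, V_GS = V_DS ≥ V_GS − V_th, so the device is in saturation.
KCL at the drain: ½ k_n (V_GS − V_th)² = (V_DD − V_GS)/R.
Let x = V_GS − 1.07. Then 144 x² + x − 4.99 = 0, giving x = 0.183 V (positive root), so V_GS = 1.25 V.
I_D = (V_DD − V_GS)/R = (6.06 − 1.25) / 45.3 = 0.106 mA.

V_GS = 1.25 V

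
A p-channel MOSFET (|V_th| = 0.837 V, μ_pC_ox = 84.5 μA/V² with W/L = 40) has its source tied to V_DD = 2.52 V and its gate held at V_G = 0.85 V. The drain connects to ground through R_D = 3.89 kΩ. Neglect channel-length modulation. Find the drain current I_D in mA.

I_D = 0.585 mA

V_SG = V_DD − V_G = 2.52 − 0.85 = 1.67 V, so V_ov = 1.67 − 0.837 = 0.833 V.
k_p = μ_pC_ox · (W/L) = 3.38 mA/V².
Assume saturation: I_D = ½ k_p V_ov² = 0.5 × 3.38 × 0.833² = 1.17 mA, giving V_SD = V_DD − I_D R_D = 2.52 − 1.17 × 3.89 = -2.04 V.
But -2.04 V < V_ov = 0.833 V, so the device is actually in triode.
In triode I_D = k_p[V_ov V_SD − ½ V_SD²] and I_D = (V_DD − V_SD)/R_D. Equating: 6.57 V_SD² − 11.95 V_SD + 2.52 = 0, giving V_SD = 0.243 V (the root below V_ov).
I_D = (2.52 − 0.243) / 3.89 = 0.585 mA.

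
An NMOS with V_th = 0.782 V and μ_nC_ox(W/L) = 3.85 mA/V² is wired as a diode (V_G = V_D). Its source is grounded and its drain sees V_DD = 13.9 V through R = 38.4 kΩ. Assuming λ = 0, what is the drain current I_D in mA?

With gate tied to drain, V_GS = V_DS ≥ V_GS − V_th, so the device is in saturation.
KCL at the drain: ½ k_n (V_GS − V_th)² = (V_DD − V_GS)/R.
Let x = V_GS − 0.782. Then 73.9 x² + x − 13.12 = 0, giving x = 0.415 V (positive root), so V_GS = 1.2 V.
I_D = (V_DD − V_GS)/R = (13.9 − 1.2) / 38.4 = 0.331 mA.

I_D = 0.331 mA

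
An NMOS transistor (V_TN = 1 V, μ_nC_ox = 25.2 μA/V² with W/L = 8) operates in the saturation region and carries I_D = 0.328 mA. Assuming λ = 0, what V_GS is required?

V_GS = 2.80 V

k_n = μ_nC_ox · (W/L) = 0.2016 mA/V².
In saturation I_D = ½ k_n (V_GS − V_TN)², so V_GS − V_TN = √(2 I_D / k_n) = √(2 × 0.328 / 0.2016) = 1.8 V.
V_GS = 1 + 1.8 = 2.8 V.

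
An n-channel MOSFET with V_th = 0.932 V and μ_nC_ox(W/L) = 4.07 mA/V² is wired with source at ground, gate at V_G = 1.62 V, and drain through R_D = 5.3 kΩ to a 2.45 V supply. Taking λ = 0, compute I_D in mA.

V_GS = V_G = 1.62 V, so V_ov = 1.62 − 0.932 = 0.688 V.
Assume saturation: I_D = ½ k_n V_ov² = 0.5 × 4.07 × 0.688² = 0.963 mA, giving V_DS = V_DD − I_D R_D = 2.45 − 0.963 × 5.3 = -2.66 V.
But -2.66 V < V_ov = 0.688 V, so the device is actually in triode.
In triode I_D = k_n[V_ov V_DS − ½ V_DS²] and I_D = (V_DD − V_DS)/R_D. Equating: 10.8 V_DS² − 15.84 V_DS + 2.45 = 0, giving V_DS = 0.176 V (the root below V_ov).
I_D = (2.45 − 0.176) / 5.3 = 0.429 mA.

I_D = 0.429 mA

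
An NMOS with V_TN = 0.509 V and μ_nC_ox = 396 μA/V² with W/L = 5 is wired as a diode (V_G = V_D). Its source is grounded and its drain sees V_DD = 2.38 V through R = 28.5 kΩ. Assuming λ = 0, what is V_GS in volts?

V_GS = 0.749 V

With gate tied to drain, V_GS = V_DS ≥ V_GS − V_TN, so the device is in saturation.
k_n = μ_nC_ox · (W/L) = 1.98 mA/V².
KCL at the drain: ½ k_n (V_GS − V_TN)² = (V_DD − V_GS)/R.
Let x = V_GS − 0.509. Then 28.2 x² + x − 1.871 = 0, giving x = 0.24 V (positive root), so V_GS = 0.749 V.
I_D = (V_DD − V_GS)/R = (2.38 − 0.749) / 28.5 = 0.0572 mA.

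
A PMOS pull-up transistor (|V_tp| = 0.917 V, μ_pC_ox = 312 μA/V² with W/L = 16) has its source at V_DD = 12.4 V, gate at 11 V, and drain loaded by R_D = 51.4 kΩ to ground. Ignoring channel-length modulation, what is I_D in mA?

V_SG = V_DD − V_G = 12.4 − 11 = 1.4 V, so V_ov = 1.4 − 0.917 = 0.483 V.
k_p = μ_pC_ox · (W/L) = 4.992 mA/V².
Assume saturation: I_D = ½ k_p V_ov² = 0.5 × 4.992 × 0.483² = 0.582 mA, giving V_SD = V_DD − I_D R_D = 12.4 − 0.582 × 51.4 = -17.5 V.
But -17.5 V < V_ov = 0.483 V, so the device is actually in triode.
In triode I_D = k_p[V_ov V_SD − ½ V_SD²] and I_D = (V_DD − V_SD)/R_D. Equating: 128 V_SD² − 124.9 V_SD + 12.4 = 0, giving V_SD = 0.112 V (the root below V_ov).
I_D = (12.4 − 0.112) / 51.4 = 0.239 mA.

I_D = 0.239 mA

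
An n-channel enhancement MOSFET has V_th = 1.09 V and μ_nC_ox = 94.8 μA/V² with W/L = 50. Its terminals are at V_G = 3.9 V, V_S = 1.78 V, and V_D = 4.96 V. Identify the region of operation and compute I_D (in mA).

Saturation; I_D = 2.51 mA

V_GS = V_G − V_S = 3.9 − 1.78 = 2.12 V; V_DS = V_D − V_S = 4.96 − 1.78 = 3.18 V.
k_n = μ_nC_ox · (W/L) = 4.74 mA/V².
V_ov = V_GS − V_th = 2.12 − 1.09 = 1.03 V.
Since V_DS = 3.18 V ≥ V_ov = 1.03 V, the device is in saturation.
I_D = ½ k_n V_ov² = 0.5 × 4.74 × 1.03² = 2.51 mA.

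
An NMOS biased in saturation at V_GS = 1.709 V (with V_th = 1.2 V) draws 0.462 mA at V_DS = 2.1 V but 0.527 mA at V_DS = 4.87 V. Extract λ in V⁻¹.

λ = 0.0569 V⁻¹

With V_GS fixed, I_D ∝ (1 + λ V_DS) in saturation, so I_D2/I_D1 = (1 + λ V_DS2)/(1 + λ V_DS1).
0.527/0.462 = 1.141 = (1 + 4.87 λ)/(1 + 2.1 λ).
Solving: λ (I_D1 V_DS2 − I_D2 V_DS1) = I_D2 − I_D1, so λ = (0.527 − 0.462) / (0.462 × 4.87 − 0.527 × 2.1) = 0.065 / 1.14 = 0.0569 V⁻¹.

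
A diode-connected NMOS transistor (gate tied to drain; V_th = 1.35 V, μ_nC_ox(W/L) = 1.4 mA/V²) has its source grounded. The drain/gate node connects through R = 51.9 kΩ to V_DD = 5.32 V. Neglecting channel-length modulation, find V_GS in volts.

V_GS = 1.67 V

With gate tied to drain, V_GS = V_DS ≥ V_GS − V_th, so the device is in saturation.
KCL at the drain: ½ k_n (V_GS − V_th)² = (V_DD − V_GS)/R.
Let x = V_GS − 1.35. Then 36.3 x² + x − 3.97 = 0, giving x = 0.317 V (positive root), so V_GS = 1.67 V.
I_D = (V_DD − V_GS)/R = (5.32 − 1.67) / 51.9 = 0.0704 mA.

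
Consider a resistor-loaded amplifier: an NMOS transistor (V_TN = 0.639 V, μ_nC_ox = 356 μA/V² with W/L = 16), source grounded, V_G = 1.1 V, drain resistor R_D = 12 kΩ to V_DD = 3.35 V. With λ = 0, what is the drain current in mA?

V_GS = V_G = 1.1 V, so V_ov = 1.1 − 0.639 = 0.461 V.
k_n = μ_nC_ox · (W/L) = 5.696 mA/V².
Assume saturation: I_D = ½ k_n V_ov² = 0.5 × 5.696 × 0.461² = 0.605 mA, giving V_DS = V_DD − I_D R_D = 3.35 − 0.605 × 12 = -3.91 V.
But -3.91 V < V_ov = 0.461 V, so the device is actually in triode.
In triode I_D = k_n[V_ov V_DS − ½ V_DS²] and I_D = (V_DD − V_DS)/R_D. Equating: 34.2 V_DS² − 32.51 V_DS + 3.35 = 0, giving V_DS = 0.118 V (the root below V_ov).
I_D = (3.35 − 0.118) / 12 = 0.269 mA.

I_D = 0.269 mA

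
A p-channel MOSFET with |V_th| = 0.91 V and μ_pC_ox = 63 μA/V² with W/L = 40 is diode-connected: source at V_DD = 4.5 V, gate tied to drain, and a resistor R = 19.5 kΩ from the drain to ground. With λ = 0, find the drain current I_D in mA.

With gate tied to drain, V_SG = V_SD ≥ V_SG − |V_th|, so the device is in saturation.
k_p = μ_pC_ox · (W/L) = 2.52 mA/V².
KCL at the drain: ½ k_p (V_SG − |V_th|)² = (V_DD − V_SG)/R.
Let x = V_SG − 0.91. Then 24.6 x² + x − 3.59 = 0, giving x = 0.362 V (positive root), so V_SG = 1.27 V.
I_D = (V_DD − V_SG)/R = (4.5 − 1.27) / 19.5 = 0.166 mA.

I_D = 0.166 mA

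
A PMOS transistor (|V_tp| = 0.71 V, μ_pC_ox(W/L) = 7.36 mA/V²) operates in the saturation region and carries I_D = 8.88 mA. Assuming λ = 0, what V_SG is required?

In saturation I_D = ½ k_p (V_SG − |V_tp|)², so V_SG − |V_tp| = √(2 I_D / k_p) = √(2 × 8.88 / 7.36) = 1.55 V.
V_SG = 0.71 + 1.55 = 2.26 V.

V_SG = 2.26 V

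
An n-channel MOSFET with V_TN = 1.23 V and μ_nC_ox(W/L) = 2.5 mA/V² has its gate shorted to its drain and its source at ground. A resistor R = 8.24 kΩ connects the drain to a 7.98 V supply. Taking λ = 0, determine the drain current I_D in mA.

With gate tied to drain, V_GS = V_DS ≥ V_GS − V_TN, so the device is in saturation.
KCL at the drain: ½ k_n (V_GS − V_TN)² = (V_DD − V_GS)/R.
Let x = V_GS − 1.23. Then 10.3 x² + x − 6.75 = 0, giving x = 0.762 V (positive root), so V_GS = 1.99 V.
I_D = (V_DD − V_GS)/R = (7.98 − 1.99) / 8.24 = 0.727 mA.

I_D = 0.727 mA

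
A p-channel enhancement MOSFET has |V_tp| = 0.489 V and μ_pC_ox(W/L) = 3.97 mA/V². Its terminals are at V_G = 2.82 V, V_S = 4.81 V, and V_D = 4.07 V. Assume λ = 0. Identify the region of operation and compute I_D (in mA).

V_SG = V_S − V_G = 4.81 − 2.82 = 1.99 V; V_SD = V_S − V_D = 4.81 − 4.07 = 0.74 V.
V_ov = V_SG − |V_tp| = 1.99 − 0.489 = 1.5 V.
Since V_SD = 0.74 V < V_ov = 1.5 V, the device is in the triode region.
I_D = k_p [V_ov · V_SD − ½ V_SD²] = 3.97 × [1.5 × 0.74 − 0.5 × 0.74²] = 3.32 mA.

Triode; I_D = 3.32 mA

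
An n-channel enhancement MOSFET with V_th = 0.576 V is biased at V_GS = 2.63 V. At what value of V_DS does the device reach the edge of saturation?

The boundary between triode and saturation is V_DS = V_GS − V_th = V_ov.
V_ov = 2.63 − 0.576 = 2.05 V.

V_DS,sat = 2.05 V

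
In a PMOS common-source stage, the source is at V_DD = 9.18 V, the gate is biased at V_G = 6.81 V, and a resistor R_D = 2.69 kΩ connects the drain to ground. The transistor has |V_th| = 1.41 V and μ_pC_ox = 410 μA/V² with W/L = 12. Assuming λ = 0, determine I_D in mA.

V_SG = V_DD − V_G = 9.18 − 6.81 = 2.37 V, so V_ov = 2.37 − 1.41 = 0.96 V.
k_p = μ_pC_ox · (W/L) = 4.92 mA/V².
Assume saturation: I_D = ½ k_p V_ov² = 0.5 × 4.92 × 0.96² = 2.27 mA, giving V_SD = V_DD − I_D R_D = 9.18 − 2.27 × 2.69 = 3.08 V.
V_SD = 3.08 V ≥ V_ov = 0.96 V, confirming saturation.

I_D = 2.27 mA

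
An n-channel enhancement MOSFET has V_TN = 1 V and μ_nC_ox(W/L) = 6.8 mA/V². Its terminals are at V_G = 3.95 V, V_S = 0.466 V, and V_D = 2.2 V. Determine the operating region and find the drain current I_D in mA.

Triode; I_D = 19.1 mA

V_GS = V_G − V_S = 3.95 − 0.466 = 3.48 V; V_DS = V_D − V_S = 2.2 − 0.466 = 1.73 V.
V_ov = V_GS − V_TN = 3.48 − 1 = 2.48 V.
Since V_DS = 1.73 V < V_ov = 2.48 V, the device is in the triode region.
I_D = k_n [V_ov · V_DS − ½ V_DS²] = 6.8 × [2.48 × 1.73 − 0.5 × 1.73²] = 19.1 mA.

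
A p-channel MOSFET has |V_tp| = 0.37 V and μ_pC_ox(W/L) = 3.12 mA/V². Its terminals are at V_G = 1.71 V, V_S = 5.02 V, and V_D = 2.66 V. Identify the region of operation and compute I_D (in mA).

Triode; I_D = 13.0 mA

V_SG = V_S − V_G = 5.02 − 1.71 = 3.31 V; V_SD = V_S − V_D = 5.02 − 2.66 = 2.36 V.
V_ov = V_SG − |V_tp| = 3.31 − 0.37 = 2.94 V.
Since V_SD = 2.36 V < V_ov = 2.94 V, the device is in the triode region.
I_D = k_p [V_ov · V_SD − ½ V_SD²] = 3.12 × [2.94 × 2.36 − 0.5 × 2.36²] = 13 mA.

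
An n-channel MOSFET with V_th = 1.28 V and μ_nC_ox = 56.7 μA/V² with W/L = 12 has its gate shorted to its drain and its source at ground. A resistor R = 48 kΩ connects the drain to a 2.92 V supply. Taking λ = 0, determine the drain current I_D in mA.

I_D = 0.0282 mA

With gate tied to drain, V_GS = V_DS ≥ V_GS − V_th, so the device is in saturation.
k_n = μ_nC_ox · (W/L) = 0.6804 mA/V².
KCL at the drain: ½ k_n (V_GS − V_th)² = (V_DD − V_GS)/R.
Let x = V_GS − 1.28. Then 16.3 x² + x − 1.64 = 0, giving x = 0.288 V (positive root), so V_GS = 1.57 V.
I_D = (V_DD − V_GS)/R = (2.92 − 1.57) / 48 = 0.0282 mA.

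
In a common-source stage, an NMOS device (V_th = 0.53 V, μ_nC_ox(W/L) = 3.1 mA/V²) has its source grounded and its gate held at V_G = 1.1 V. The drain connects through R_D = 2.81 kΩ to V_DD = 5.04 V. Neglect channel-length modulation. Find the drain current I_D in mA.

V_GS = V_G = 1.1 V, so V_ov = 1.1 − 0.53 = 0.57 V.
Assume saturation: I_D = ½ k_n V_ov² = 0.5 × 3.1 × 0.57² = 0.504 mA, giving V_DS = V_DD − I_D R_D = 5.04 − 0.504 × 2.81 = 3.62 V.
V_DS = 3.62 V ≥ V_ov = 0.57 V, confirming saturation.

I_D = 0.504 mA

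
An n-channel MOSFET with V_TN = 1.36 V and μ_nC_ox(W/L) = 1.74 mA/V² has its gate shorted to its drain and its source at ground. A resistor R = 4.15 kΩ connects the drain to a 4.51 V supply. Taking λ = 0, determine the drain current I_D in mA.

With gate tied to drain, V_GS = V_DS ≥ V_GS − V_TN, so the device is in saturation.
KCL at the drain: ½ k_n (V_GS − V_TN)² = (V_DD − V_GS)/R.
Let x = V_GS − 1.36. Then 3.61 x² + x − 3.15 = 0, giving x = 0.806 V (positive root), so V_GS = 2.17 V.
I_D = (V_DD − V_GS)/R = (4.51 − 2.17) / 4.15 = 0.565 mA.

I_D = 0.565 mA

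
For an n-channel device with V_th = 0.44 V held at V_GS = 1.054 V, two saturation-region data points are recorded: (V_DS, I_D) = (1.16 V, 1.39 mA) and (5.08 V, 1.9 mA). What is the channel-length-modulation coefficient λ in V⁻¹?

λ = 0.105 V⁻¹

With V_GS fixed, I_D ∝ (1 + λ V_DS) in saturation, so I_D2/I_D1 = (1 + λ V_DS2)/(1 + λ V_DS1).
1.9/1.39 = 1.367 = (1 + 5.08 λ)/(1 + 1.16 λ).
Solving: λ (I_D1 V_DS2 − I_D2 V_DS1) = I_D2 − I_D1, so λ = (1.9 − 1.39) / (1.39 × 5.08 − 1.9 × 1.16) = 0.51 / 4.86 = 0.105 V⁻¹.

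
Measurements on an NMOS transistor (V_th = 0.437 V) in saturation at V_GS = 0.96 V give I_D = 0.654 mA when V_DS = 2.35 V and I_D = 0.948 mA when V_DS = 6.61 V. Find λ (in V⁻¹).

λ = 0.140 V⁻¹

With V_GS fixed, I_D ∝ (1 + λ V_DS) in saturation, so I_D2/I_D1 = (1 + λ V_DS2)/(1 + λ V_DS1).
0.948/0.654 = 1.45 = (1 + 6.61 λ)/(1 + 2.35 λ).
Solving: λ (I_D1 V_DS2 − I_D2 V_DS1) = I_D2 − I_D1, so λ = (0.948 − 0.654) / (0.654 × 6.61 − 0.948 × 2.35) = 0.294 / 2.1 = 0.14 V⁻¹.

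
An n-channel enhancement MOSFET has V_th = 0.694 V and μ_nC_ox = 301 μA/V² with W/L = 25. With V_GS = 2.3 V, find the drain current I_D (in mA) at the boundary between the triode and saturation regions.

I_D = 9.70 mA

At the boundary V_DS = V_ov = V_GS − V_th = 2.3 − 0.694 = 1.61 V.
k_n = μ_nC_ox · (W/L) = 7.525 mA/V².
I_D = ½ k_n V_ov² = 0.5 × 7.525 × 1.61² = 9.7 mA.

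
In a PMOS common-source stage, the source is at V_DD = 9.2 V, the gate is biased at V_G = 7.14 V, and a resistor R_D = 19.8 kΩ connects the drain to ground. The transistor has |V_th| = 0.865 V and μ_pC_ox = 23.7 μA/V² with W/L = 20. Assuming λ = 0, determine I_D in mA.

I_D = 0.338 mA

V_SG = V_DD − V_G = 9.2 − 7.14 = 2.06 V, so V_ov = 2.06 − 0.865 = 1.19 V.
k_p = μ_pC_ox · (W/L) = 0.474 mA/V².
Assume saturation: I_D = ½ k_p V_ov² = 0.5 × 0.474 × 1.19² = 0.338 mA, giving V_SD = V_DD − I_D R_D = 9.2 − 0.338 × 19.8 = 2.5 V.
V_SD = 2.5 V ≥ V_ov = 1.19 V, confirming saturation.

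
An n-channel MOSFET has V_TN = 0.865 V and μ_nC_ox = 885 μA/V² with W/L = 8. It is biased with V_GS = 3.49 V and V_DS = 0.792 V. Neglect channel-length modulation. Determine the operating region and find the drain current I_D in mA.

k_n = μ_nC_ox · (W/L) = 7.08 mA/V².
V_ov = V_GS − V_TN = 3.49 − 0.865 = 2.62 V.
Since V_DS = 0.792 V < V_ov = 2.62 V, the device is in the triode region.
I_D = k_n [V_ov · V_DS − ½ V_DS²] = 7.08 × [2.62 × 0.792 − 0.5 × 0.792²] = 12.5 mA.

Triode; I_D = 12.5 mA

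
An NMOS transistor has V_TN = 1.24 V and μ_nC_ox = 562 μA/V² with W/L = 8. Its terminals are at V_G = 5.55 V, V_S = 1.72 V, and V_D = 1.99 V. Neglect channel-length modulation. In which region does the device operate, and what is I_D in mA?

Triode; I_D = 2.98 mA

V_GS = V_G − V_S = 5.55 − 1.72 = 3.83 V; V_DS = V_D − V_S = 1.99 − 1.72 = 0.27 V.
k_n = μ_nC_ox · (W/L) = 4.496 mA/V².
V_ov = V_GS − V_TN = 3.83 − 1.24 = 2.59 V.
Since V_DS = 0.27 V < V_ov = 2.59 V, the device is in the triode region.
I_D = k_n [V_ov · V_DS − ½ V_DS²] = 4.496 × [2.59 × 0.27 − 0.5 × 0.27²] = 2.98 mA.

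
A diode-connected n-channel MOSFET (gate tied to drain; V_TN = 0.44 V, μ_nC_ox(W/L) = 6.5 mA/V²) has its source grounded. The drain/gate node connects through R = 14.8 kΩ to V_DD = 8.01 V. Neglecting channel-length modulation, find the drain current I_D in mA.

I_D = 0.485 mA

With gate tied to drain, V_GS = V_DS ≥ V_GS − V_TN, so the device is in saturation.
KCL at the drain: ½ k_n (V_GS − V_TN)² = (V_DD − V_GS)/R.
Let x = V_GS − 0.44. Then 48.1 x² + x − 7.57 = 0, giving x = 0.386 V (positive root), so V_GS = 0.826 V.
I_D = (V_DD − V_GS)/R = (8.01 − 0.826) / 14.8 = 0.485 mA.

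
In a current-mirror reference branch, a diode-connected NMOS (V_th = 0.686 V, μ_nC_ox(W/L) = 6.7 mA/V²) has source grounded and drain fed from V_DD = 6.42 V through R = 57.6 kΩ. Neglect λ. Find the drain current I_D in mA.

I_D = 0.0966 mA

With gate tied to drain, V_GS = V_DS ≥ V_GS − V_th, so the device is in saturation.
KCL at the drain: ½ k_n (V_GS − V_th)² = (V_DD − V_GS)/R.
Let x = V_GS − 0.686. Then 193 x² + x − 5.734 = 0, giving x = 0.17 V (positive root), so V_GS = 0.856 V.
I_D = (V_DD − V_GS)/R = (6.42 − 0.856) / 57.6 = 0.0966 mA.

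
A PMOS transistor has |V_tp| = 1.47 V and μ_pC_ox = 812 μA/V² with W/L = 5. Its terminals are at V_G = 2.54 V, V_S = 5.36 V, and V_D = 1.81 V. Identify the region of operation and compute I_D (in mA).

V_SG = V_S − V_G = 5.36 − 2.54 = 2.82 V; V_SD = V_S − V_D = 5.36 − 1.81 = 3.55 V.
k_p = μ_pC_ox · (W/L) = 4.06 mA/V².
V_ov = V_SG − |V_tp| = 2.82 − 1.47 = 1.35 V.
Since V_SD = 3.55 V ≥ V_ov = 1.35 V, the device is in saturation.
I_D = ½ k_p V_ov² = 0.5 × 4.06 × 1.35² = 3.7 mA.

Saturation; I_D = 3.70 mA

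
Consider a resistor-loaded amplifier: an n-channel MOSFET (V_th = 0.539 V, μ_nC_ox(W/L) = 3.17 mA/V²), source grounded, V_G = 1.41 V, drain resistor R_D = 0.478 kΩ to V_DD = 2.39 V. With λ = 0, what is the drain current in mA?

I_D = 1.20 mA

V_GS = V_G = 1.41 V, so V_ov = 1.41 − 0.539 = 0.871 V.
Assume saturation: I_D = ½ k_n V_ov² = 0.5 × 3.17 × 0.871² = 1.2 mA, giving V_DS = V_DD − I_D R_D = 2.39 − 1.2 × 0.478 = 1.82 V.
V_DS = 1.82 V ≥ V_ov = 0.871 V, confirming saturation.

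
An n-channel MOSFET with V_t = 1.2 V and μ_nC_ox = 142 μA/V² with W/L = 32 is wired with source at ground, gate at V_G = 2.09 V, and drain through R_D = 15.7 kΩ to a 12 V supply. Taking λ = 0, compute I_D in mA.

I_D = 0.751 mA

V_GS = V_G = 2.09 V, so V_ov = 2.09 − 1.2 = 0.89 V.
k_n = μ_nC_ox · (W/L) = 4.544 mA/V².
Assume saturation: I_D = ½ k_n V_ov² = 0.5 × 4.544 × 0.89² = 1.8 mA, giving V_DS = V_DD − I_D R_D = 12 − 1.8 × 15.7 = -16.3 V.
But -16.3 V < V_ov = 0.89 V, so the device is actually in triode.
In triode I_D = k_n[V_ov V_DS − ½ V_DS²] and I_D = (V_DD − V_DS)/R_D. Equating: 35.7 V_DS² − 64.49 V_DS + 12 = 0, giving V_DS = 0.211 V (the root below V_ov).
I_D = (12 − 0.211) / 15.7 = 0.751 mA.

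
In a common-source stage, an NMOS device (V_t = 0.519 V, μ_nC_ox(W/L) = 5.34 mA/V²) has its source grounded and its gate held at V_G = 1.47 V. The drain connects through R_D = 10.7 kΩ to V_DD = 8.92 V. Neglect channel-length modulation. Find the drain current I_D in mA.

I_D = 0.817 mA

V_GS = V_G = 1.47 V, so V_ov = 1.47 − 0.519 = 0.951 V.
Assume saturation: I_D = ½ k_n V_ov² = 0.5 × 5.34 × 0.951² = 2.41 mA, giving V_DS = V_DD − I_D R_D = 8.92 − 2.41 × 10.7 = -16.9 V.
But -16.9 V < V_ov = 0.951 V, so the device is actually in triode.
In triode I_D = k_n[V_ov V_DS − ½ V_DS²] and I_D = (V_DD − V_DS)/R_D. Equating: 28.6 V_DS² − 55.34 V_DS + 8.92 = 0, giving V_DS = 0.177 V (the root below V_ov).
I_D = (8.92 − 0.177) / 10.7 = 0.817 mA.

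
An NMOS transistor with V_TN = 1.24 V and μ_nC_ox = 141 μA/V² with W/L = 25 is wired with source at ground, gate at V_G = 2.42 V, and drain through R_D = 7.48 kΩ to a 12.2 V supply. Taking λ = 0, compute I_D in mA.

V_GS = V_G = 2.42 V, so V_ov = 2.42 − 1.24 = 1.18 V.
k_n = μ_nC_ox · (W/L) = 3.525 mA/V².
Assume saturation: I_D = ½ k_n V_ov² = 0.5 × 3.525 × 1.18² = 2.45 mA, giving V_DS = V_DD − I_D R_D = 12.2 − 2.45 × 7.48 = -6.16 V.
But -6.16 V < V_ov = 1.18 V, so the device is actually in triode.
In triode I_D = k_n[V_ov V_DS − ½ V_DS²] and I_D = (V_DD − V_DS)/R_D. Equating: 13.2 V_DS² − 32.11 V_DS + 12.2 = 0, giving V_DS = 0.471 V (the root below V_ov).
I_D = (12.2 − 0.471) / 7.48 = 1.57 mA.

I_D = 1.57 mA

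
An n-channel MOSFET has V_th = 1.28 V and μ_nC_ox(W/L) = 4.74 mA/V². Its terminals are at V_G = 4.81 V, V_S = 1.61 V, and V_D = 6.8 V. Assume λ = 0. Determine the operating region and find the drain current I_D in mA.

V_GS = V_G − V_S = 4.81 − 1.61 = 3.2 V; V_DS = V_D − V_S = 6.8 − 1.61 = 5.19 V.
V_ov = V_GS − V_th = 3.2 − 1.28 = 1.92 V.
Since V_DS = 5.19 V ≥ V_ov = 1.92 V, the device is in saturation.
I_D = ½ k_n V_ov² = 0.5 × 4.74 × 1.92² = 8.74 mA.

Saturation; I_D = 8.74 mA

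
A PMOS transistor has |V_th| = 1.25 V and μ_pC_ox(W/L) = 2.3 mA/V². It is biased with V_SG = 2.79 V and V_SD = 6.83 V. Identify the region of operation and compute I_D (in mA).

Saturation; I_D = 2.73 mA

V_ov = V_SG − |V_th| = 2.79 − 1.25 = 1.54 V.
Since V_SD = 6.83 V ≥ V_ov = 1.54 V, the device is in saturation.
I_D = ½ k_p V_ov² = 0.5 × 2.3 × 1.54² = 2.73 mA.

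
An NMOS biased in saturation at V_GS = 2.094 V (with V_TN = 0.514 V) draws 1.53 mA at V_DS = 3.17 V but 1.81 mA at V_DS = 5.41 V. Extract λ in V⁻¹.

λ = 0.110 V⁻¹

With V_GS fixed, I_D ∝ (1 + λ V_DS) in saturation, so I_D2/I_D1 = (1 + λ V_DS2)/(1 + λ V_DS1).
1.81/1.53 = 1.183 = (1 + 5.41 λ)/(1 + 3.17 λ).
Solving: λ (I_D1 V_DS2 − I_D2 V_DS1) = I_D2 − I_D1, so λ = (1.81 − 1.53) / (1.53 × 5.41 − 1.81 × 3.17) = 0.28 / 2.54 = 0.11 V⁻¹.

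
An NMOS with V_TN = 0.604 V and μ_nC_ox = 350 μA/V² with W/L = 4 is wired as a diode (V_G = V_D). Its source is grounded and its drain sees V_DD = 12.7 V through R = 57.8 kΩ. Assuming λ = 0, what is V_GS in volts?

With gate tied to drain, V_GS = V_DS ≥ V_GS − V_TN, so the device is in saturation.
k_n = μ_nC_ox · (W/L) = 1.4 mA/V².
KCL at the drain: ½ k_n (V_GS − V_TN)² = (V_DD − V_GS)/R.
Let x = V_GS − 0.604. Then 40.5 x² + x − 12.1 = 0, giving x = 0.535 V (positive root), so V_GS = 1.14 V.
I_D = (V_DD − V_GS)/R = (12.7 − 1.14) / 57.8 = 0.2 mA.

V_GS = 1.14 V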